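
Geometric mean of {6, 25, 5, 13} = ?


Product = 6 × 25 × 5 × 13 = 9750
GM = 9750^(1/4) = 9.9369

GM = 9.9369


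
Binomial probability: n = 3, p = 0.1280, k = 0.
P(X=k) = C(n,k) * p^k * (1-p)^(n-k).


C(3,0) = 1
p^0 = 1.000000
(1-p)^3 = 0.663055
P = 1 * 1.000000 * 0.663055 = 0.6631

P(X=0) = 0.6631


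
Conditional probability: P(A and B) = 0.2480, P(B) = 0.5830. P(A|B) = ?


P(A|B) = 0.2480/0.5830 = 0.4254

P(A|B) = 0.4254


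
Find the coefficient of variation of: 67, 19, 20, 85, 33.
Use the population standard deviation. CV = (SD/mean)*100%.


Mean = 44.8000
SD = 26.5661
CV = (26.5661/44.8000)*100 = 59.2994%

CV = 59.2994%


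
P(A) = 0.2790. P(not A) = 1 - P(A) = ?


P(not A) = 1 - 0.2790 = 0.7210

P(not A) = 0.7210


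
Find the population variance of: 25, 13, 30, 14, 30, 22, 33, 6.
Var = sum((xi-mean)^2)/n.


Mean = 21.6250
Squared deviations: 11.3906, 74.3906, 70.1406, 58.1406, 70.1406, 0.1406, 129.3906, 244.1406
Sum = 657.8750
Variance = 657.8750/8 = 82.2344

Variance = 82.2344


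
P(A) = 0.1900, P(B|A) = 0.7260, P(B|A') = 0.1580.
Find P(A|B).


P(B) = P(B|A)*P(A) + P(B|A')*P(A')
= 0.7260*0.1900 + 0.1580*0.8100
= 0.137940 + 0.127980 = 0.265920
P(A|B) = 0.137940/0.265920 = 0.5187

P(A|B) = 0.5187


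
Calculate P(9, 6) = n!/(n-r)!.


P(9,6) = 9!/3!
= 362880/6
= 60480

P(9,6) = 60480


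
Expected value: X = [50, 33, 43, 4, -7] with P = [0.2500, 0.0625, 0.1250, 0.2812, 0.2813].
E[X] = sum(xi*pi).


E[X] = 50*0.2500 + 33*0.0625 + 43*0.1250 + 4*0.2812 - 7*0.2813
= 12.5000 + 2.0625 + 5.3750 + 1.1248 - 1.9691
= 19.0932

E[X] = 19.0932


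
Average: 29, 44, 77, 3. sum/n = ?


Sum = 29 + 44 + 77 + 3 = 153
n = 4
Mean = 153/4 = 38.2500

Mean = 38.2500


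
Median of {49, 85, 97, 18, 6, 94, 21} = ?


Sorted: 6, 18, 21, 49, 85, 94, 97
n = 7 (odd)
Middle value = 49

Median = 49


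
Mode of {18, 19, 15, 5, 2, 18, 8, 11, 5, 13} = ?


Frequencies: 2:1, 5:2, 8:1, 11:1, 13:1, 15:1, 18:2, 19:1
Max frequency = 2
Mode = 5, 18

Mode = 5, 18


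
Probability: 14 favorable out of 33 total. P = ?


P = 14/33 = 0.4242

P = 0.4242


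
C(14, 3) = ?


C(14,3) = 14!/(3! × 11!)
= 87178291200/(6 × 39916800)
= 364

C(14,3) = 364


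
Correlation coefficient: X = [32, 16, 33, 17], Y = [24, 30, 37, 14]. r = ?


Mean X = 24.5000, Mean Y = 26.2500
SD X = 8.015610, SD Y = 8.437269
Cov = 33.625000
r = 33.625000/(8.015610*8.437269) = 0.4972

r = 0.4972


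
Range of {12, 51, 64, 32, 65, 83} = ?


Max = 83, Min = 12
Range = 83 - 12 = 71

Range = 71


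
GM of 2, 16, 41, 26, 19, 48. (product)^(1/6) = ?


Product = 2 × 16 × 41 × 26 × 19 × 48 = 31110144
GM = 31110144^(1/6) = 17.7344

GM = 17.7344


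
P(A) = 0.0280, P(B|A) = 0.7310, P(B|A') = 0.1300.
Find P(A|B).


P(B) = P(B|A)*P(A) + P(B|A')*P(A')
= 0.7310*0.0280 + 0.1300*0.9720
= 0.020468 + 0.126360 = 0.146828
P(A|B) = 0.020468/0.146828 = 0.1394

P(A|B) = 0.1394


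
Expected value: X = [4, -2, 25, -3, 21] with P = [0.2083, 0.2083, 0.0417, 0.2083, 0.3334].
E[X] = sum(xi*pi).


E[X] = 4*0.2083 - 2*0.2083 + 25*0.0417 - 3*0.2083 + 21*0.3334
= 0.8332 - 0.4166 + 1.0425 - 0.6249 + 7.0014
= 7.8356

E[X] = 7.8356


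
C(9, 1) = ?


C(9,1) = 9!/(1! × 8!)
= 362880/(1 × 40320)
= 9

C(9,1) = 9


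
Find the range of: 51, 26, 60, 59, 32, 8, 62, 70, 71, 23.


Max = 71, Min = 8
Range = 71 - 8 = 63

Range = 63


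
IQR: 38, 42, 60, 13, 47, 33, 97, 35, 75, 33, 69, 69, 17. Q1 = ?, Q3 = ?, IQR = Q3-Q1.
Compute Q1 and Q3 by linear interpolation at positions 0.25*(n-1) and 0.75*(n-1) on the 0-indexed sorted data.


Sorted: 13, 17, 33, 33, 35, 38, 42, 47, 60, 69, 69, 75, 97
Q1 (25th %ile) = 33.0000
Q3 (75th %ile) = 69.0000
IQR = 69.0000 - 33.0000 = 36.0000

IQR = 36.0000


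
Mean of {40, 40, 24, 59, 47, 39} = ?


Sum = 40 + 40 + 24 + 59 + 47 + 39 = 249
n = 6
Mean = 249/6 = 41.5000

Mean = 41.5000


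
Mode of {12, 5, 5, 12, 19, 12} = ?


Frequencies: 5:2, 12:3, 19:1
Max frequency = 3
Mode = 12

Mode = 12


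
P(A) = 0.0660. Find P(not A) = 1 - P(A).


P(not A) = 1 - 0.0660 = 0.9340

P(not A) = 0.9340


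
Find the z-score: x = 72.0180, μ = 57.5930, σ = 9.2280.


z = (72.0180 - 57.5930)/9.2280
= 14.4250/9.2280
= 1.5632

z = 1.5632


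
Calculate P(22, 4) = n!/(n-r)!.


P(22,4) = 22!/18!
= 1124000727777607680000/6402373705728000
= 175560

P(22,4) = 175560


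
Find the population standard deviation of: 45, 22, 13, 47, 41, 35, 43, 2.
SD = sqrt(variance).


Mean = 31.0000
Variance = 244.7500
SD = sqrt(244.7500) = 15.6445

SD = 15.6445


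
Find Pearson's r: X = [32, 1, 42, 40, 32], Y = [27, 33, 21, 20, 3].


Mean X = 29.4000, Mean Y = 20.8000
SD X = 14.772948, SD Y = 10.047885
Cov = -76.520000
r = -76.520000/(14.772948*10.047885) = -0.5155

r = -0.5155


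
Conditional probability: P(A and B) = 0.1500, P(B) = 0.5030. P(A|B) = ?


P(A|B) = 0.1500/0.5030 = 0.2982

P(A|B) = 0.2982


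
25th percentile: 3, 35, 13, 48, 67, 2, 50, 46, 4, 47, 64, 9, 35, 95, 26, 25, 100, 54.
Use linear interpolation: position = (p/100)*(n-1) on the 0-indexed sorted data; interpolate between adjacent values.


Sorted: 2, 3, 4, 9, 13, 25, 26, 35, 35, 46, 47, 48, 50, 54, 64, 67, 95, 100
n = 18
Index = 25/100 * 17 = 4.2500
Lower = data[4] = 13, Upper = data[5] = 25
P25 = 13 + 0.2500*(12) = 16.0000

P25 = 16.0000


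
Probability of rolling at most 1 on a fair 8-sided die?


Favorable outcomes (roll ≤ 1): 1
Total outcomes = 8
P = 1/8 = 0.1250

P = 0.1250


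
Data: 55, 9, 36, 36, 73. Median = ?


Sorted: 9, 36, 36, 55, 73
n = 5 (odd)
Middle value = 36

Median = 36


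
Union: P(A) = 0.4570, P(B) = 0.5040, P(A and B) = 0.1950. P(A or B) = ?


P(A∪B) = 0.4570 + 0.5040 - 0.1950
= 0.9610 - 0.1950
= 0.7660

P(A∪B) = 0.7660


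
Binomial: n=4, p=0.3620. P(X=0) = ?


C(4,0) = 1
p^0 = 1.000000
(1-p)^4 = 0.165685
P = 1 * 1.000000 * 0.165685 = 0.1657

P(X=0) = 0.1657


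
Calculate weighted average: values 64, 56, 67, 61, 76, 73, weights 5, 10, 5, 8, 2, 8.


Numerator = 64*5 + 56*10 + 67*5 + 61*8 + 76*2 + 73*8 = 2439
Denominator = 5 + 10 + 5 + 8 + 2 + 8 = 38
WM = 2439/38 = 64.1842

WM = 64.1842


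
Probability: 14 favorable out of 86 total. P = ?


P = 14/86 = 0.1628

P = 0.1628


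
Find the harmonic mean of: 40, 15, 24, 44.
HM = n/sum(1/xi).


Sum of reciprocals = 1/40 + 1/15 + 1/24 + 1/44 = 0.156061
HM = 4/0.156061 = 25.6311

HM = 25.6311


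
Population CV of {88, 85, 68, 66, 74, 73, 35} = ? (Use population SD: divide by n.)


Mean = 69.8571
SD = 16.1195
CV = (16.1195/69.8571)*100 = 23.0749%

CV = 23.0749%


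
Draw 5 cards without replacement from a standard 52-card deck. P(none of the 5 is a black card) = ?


P(no black cards) = (26/52) × (25/51) × (24/50) × (23/49) × (22/48)
= 0.0253

P = 0.0253


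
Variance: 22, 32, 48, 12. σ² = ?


Mean = 28.5000
Squared deviations: 42.2500, 12.2500, 380.2500, 272.2500
Sum = 707.0000
Variance = 707.0000/4 = 176.7500

Variance = 176.7500


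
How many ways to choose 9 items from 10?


C(10,9) = 10!/(9! × 1!)
= 3628800/(362880 × 1)
= 10

C(10,9) = 10


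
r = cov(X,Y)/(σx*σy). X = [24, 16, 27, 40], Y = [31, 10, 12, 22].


Mean X = 26.7500, Mean Y = 18.7500
SD X = 8.642193, SD Y = 8.407586
Cov = 25.437500
r = 25.437500/(8.642193*8.407586) = 0.3501

r = 0.3501


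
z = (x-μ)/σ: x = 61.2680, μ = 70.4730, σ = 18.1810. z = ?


z = (61.2680 - 70.4730)/18.1810
= -9.2050/18.1810
= -0.5063

z = -0.5063


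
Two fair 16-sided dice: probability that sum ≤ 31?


Total outcomes = 16×16 = 256
Favorable (sum ≤ 31): 255
P = 255/256 = 0.9961

P = 0.9961


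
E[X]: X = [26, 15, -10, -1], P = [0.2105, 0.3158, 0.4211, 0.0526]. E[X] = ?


E[X] = 26*0.2105 + 15*0.3158 - 10*0.4211 - 1*0.0526
= 5.4730 + 4.7370 - 4.2110 - 0.0526
= 5.9464

E[X] = 5.9464


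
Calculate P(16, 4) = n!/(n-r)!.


P(16,4) = 16!/12!
= 20922789888000/479001600
= 43680

P(16,4) = 43680


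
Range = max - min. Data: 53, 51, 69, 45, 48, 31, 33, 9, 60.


Max = 69, Min = 9
Range = 69 - 9 = 60

Range = 60


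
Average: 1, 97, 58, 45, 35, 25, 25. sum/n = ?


Sum = 1 + 97 + 58 + 45 + 35 + 25 + 25 = 286
n = 7
Mean = 286/7 = 40.8571

Mean = 40.8571


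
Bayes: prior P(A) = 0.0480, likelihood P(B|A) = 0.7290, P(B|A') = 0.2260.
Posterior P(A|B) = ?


P(B) = P(B|A)*P(A) + P(B|A')*P(A')
= 0.7290*0.0480 + 0.2260*0.9520
= 0.034992 + 0.215152 = 0.250144
P(A|B) = 0.034992/0.250144 = 0.1399

P(A|B) = 0.1399


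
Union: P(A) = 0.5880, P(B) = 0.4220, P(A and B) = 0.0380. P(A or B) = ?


P(A∪B) = 0.5880 + 0.4220 - 0.0380
= 1.0100 - 0.0380
= 0.9720

P(A∪B) = 0.9720


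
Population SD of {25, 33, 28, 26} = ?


Mean = 28.0000
Variance = 9.5000
SD = sqrt(9.5000) = 3.0822

SD = 3.0822


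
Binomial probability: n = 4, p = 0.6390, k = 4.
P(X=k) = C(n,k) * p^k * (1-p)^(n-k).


C(4,4) = 1
p^4 = 0.166726
(1-p)^0 = 1.000000
P = 1 * 0.166726 * 1.000000 = 0.1667

P(X=4) = 0.1667


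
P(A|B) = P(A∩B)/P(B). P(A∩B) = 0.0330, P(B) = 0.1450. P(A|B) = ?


P(A|B) = 0.0330/0.1450 = 0.2276

P(A|B) = 0.2276


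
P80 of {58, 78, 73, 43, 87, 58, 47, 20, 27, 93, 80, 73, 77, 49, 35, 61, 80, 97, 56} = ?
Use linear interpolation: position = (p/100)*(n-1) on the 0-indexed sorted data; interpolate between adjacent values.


Sorted: 20, 27, 35, 43, 47, 49, 56, 58, 58, 61, 73, 73, 77, 78, 80, 80, 87, 93, 97
n = 19
Index = 80/100 * 18 = 14.4000
Lower = data[14] = 80, Upper = data[15] = 80
P80 = 80 + 0.4000*(0) = 80.0000

P80 = 80.0000


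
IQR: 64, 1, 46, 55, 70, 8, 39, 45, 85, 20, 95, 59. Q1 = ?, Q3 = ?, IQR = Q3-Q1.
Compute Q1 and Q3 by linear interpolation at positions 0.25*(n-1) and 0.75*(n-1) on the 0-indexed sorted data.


Sorted: 1, 8, 20, 39, 45, 46, 55, 59, 64, 70, 85, 95
Q1 (25th %ile) = 34.2500
Q3 (75th %ile) = 65.5000
IQR = 65.5000 - 34.2500 = 31.2500

IQR = 31.2500


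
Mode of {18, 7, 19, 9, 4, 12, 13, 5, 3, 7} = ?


Frequencies: 3:1, 4:1, 5:1, 7:2, 9:1, 12:1, 13:1, 18:1, 19:1
Max frequency = 2
Mode = 7

Mode = 7


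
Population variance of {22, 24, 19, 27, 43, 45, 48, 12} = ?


Mean = 30.0000
Squared deviations: 64.0000, 36.0000, 121.0000, 9.0000, 169.0000, 225.0000, 324.0000, 324.0000
Sum = 1272.0000
Variance = 1272.0000/8 = 159.0000

Variance = 159.0000


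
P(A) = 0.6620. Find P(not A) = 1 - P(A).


P(not A) = 1 - 0.6620 = 0.3380

P(not A) = 0.3380


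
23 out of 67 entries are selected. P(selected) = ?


P = 23/67 = 0.3433

P = 0.3433


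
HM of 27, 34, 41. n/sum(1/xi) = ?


Sum of reciprocals = 1/27 + 1/34 + 1/41 = 0.090839
HM = 3/0.090839 = 33.0254

HM = 33.0254


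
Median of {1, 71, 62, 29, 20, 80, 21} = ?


Sorted: 1, 20, 21, 29, 62, 71, 80
n = 7 (odd)
Middle value = 29

Median = 29


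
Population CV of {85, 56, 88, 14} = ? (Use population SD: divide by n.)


Mean = 60.7500
SD = 29.7437
CV = (29.7437/60.7500)*100 = 48.9608%

CV = 48.9608%


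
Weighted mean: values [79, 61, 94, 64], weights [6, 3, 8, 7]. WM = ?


Numerator = 79*6 + 61*3 + 94*8 + 64*7 = 1857
Denominator = 6 + 3 + 8 + 7 = 24
WM = 1857/24 = 77.3750

WM = 77.3750


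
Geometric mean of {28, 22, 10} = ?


Product = 28 × 22 × 10 = 6160
GM = 6160^(1/3) = 18.3313

GM = 18.3313


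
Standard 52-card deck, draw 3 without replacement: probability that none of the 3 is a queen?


P(no queens) = (48/52) × (47/51) × (46/50)
= 0.7826

P = 0.7826


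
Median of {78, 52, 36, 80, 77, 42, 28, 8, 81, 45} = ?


Sorted: 8, 28, 36, 42, 45, 52, 77, 78, 80, 81
n = 10 (even)
Middle values: 45 and 52
Median = (45+52)/2 = 48.5000

Median = 48.5000


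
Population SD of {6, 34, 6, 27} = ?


Mean = 18.2500
Variance = 156.1875
SD = sqrt(156.1875) = 12.4975

SD = 12.4975


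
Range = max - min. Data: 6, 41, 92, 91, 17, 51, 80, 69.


Max = 92, Min = 6
Range = 92 - 6 = 86

Range = 86


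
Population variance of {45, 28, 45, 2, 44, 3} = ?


Mean = 27.8333
Squared deviations: 294.6944, 0.0278, 294.6944, 667.3611, 261.3611, 616.6944
Sum = 2134.8333
Variance = 2134.8333/6 = 355.8056

Variance = 355.8056


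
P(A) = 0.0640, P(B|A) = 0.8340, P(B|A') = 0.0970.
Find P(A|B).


P(B) = P(B|A)*P(A) + P(B|A')*P(A')
= 0.8340*0.0640 + 0.0970*0.9360
= 0.053376 + 0.090792 = 0.144168
P(A|B) = 0.053376/0.144168 = 0.3702

P(A|B) = 0.3702


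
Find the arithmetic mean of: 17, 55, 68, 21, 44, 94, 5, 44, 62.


Sum = 17 + 55 + 68 + 21 + 44 + 94 + 5 + 44 + 62 = 410
n = 9
Mean = 410/9 = 45.5556

Mean = 45.5556


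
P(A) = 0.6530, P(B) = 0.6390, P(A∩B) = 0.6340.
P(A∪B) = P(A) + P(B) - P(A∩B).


P(A∪B) = 0.6530 + 0.6390 - 0.6340
= 1.2920 - 0.6340
= 0.6580

P(A∪B) = 0.6580


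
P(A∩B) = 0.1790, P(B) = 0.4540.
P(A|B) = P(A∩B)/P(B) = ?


P(A|B) = 0.1790/0.4540 = 0.3943

P(A|B) = 0.3943


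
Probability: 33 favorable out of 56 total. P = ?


P = 33/56 = 0.5893

P = 0.5893


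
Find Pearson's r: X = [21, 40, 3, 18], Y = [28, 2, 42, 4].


Mean X = 20.5000, Mean Y = 19.0000
SD X = 13.162447, SD Y = 16.763055
Cov = -173.000000
r = -173.000000/(13.162447*16.763055) = -0.7841

r = -0.7841


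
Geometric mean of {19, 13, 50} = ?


Product = 19 × 13 × 50 = 12350
GM = 12350^(1/3) = 23.1147

GM = 23.1147


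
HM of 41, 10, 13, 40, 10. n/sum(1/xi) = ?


Sum of reciprocals = 1/41 + 1/10 + 1/13 + 1/40 + 1/10 = 0.326313
HM = 5/0.326313 = 15.3227

HM = 15.3227


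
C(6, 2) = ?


C(6,2) = 6!/(2! × 4!)
= 720/(2 × 24)
= 15

C(6,2) = 15


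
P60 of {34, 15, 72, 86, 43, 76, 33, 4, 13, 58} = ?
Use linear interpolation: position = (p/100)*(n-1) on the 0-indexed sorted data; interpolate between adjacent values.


Sorted: 4, 13, 15, 33, 34, 43, 58, 72, 76, 86
n = 10
Index = 60/100 * 9 = 5.4000
Lower = data[5] = 43, Upper = data[6] = 58
P60 = 43 + 0.4000*(15) = 49.0000

P60 = 49.0000


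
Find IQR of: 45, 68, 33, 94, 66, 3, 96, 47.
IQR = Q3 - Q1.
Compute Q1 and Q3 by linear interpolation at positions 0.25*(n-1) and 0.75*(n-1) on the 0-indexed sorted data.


Sorted: 3, 33, 45, 47, 66, 68, 94, 96
Q1 (25th %ile) = 42.0000
Q3 (75th %ile) = 74.5000
IQR = 74.5000 - 42.0000 = 32.5000

IQR = 32.5000


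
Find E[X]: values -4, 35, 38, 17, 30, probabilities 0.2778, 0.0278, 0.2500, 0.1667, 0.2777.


E[X] = -4*0.2778 + 35*0.0278 + 38*0.2500 + 17*0.1667 + 30*0.2777
= -1.1112 + 0.9730 + 9.5000 + 2.8339 + 8.3310
= 20.5267

E[X] = 20.5267


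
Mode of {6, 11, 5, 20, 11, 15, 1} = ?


Frequencies: 1:1, 5:1, 6:1, 11:2, 15:1, 20:1
Max frequency = 2
Mode = 11

Mode = 11


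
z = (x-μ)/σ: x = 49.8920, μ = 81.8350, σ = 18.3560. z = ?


z = (49.8920 - 81.8350)/18.3560
= -31.9430/18.3560
= -1.7402

z = -1.7402


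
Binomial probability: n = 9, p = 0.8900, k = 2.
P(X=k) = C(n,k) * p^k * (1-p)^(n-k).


C(9,2) = 36
p^2 = 0.792100
(1-p)^7 = 1.948717e-07
P = 36 * 0.792100 * 1.948717e-07 = 5.5569e-06

P(X=2) = 5.5569e-06


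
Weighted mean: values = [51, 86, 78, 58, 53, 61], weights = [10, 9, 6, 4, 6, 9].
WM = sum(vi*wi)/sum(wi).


Numerator = 51*10 + 86*9 + 78*6 + 58*4 + 53*6 + 61*9 = 2851
Denominator = 10 + 9 + 6 + 4 + 6 + 9 = 44
WM = 2851/44 = 64.7955

WM = 64.7955


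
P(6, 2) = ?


P(6,2) = 6!/4!
= 720/24
= 30

P(6,2) = 30


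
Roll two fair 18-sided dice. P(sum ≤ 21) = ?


Total outcomes = 18×18 = 324
Favorable (sum ≤ 21): 204
P = 204/324 = 0.6296

P = 0.6296


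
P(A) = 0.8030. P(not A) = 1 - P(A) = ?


P(not A) = 1 - 0.8030 = 0.1970

P(not A) = 0.1970


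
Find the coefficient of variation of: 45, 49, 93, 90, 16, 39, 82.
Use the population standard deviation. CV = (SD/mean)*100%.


Mean = 59.1429
SD = 27.2314
CV = (27.2314/59.1429)*100 = 46.0435%

CV = 46.0435%


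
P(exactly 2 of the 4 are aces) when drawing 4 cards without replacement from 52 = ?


Hypergeometric: P(X=2) = C(4,2)·C(48,2) / C(52,4)
= 6 × 1128 / 270725
= 6768/270725 = 0.0250

P = 0.0250


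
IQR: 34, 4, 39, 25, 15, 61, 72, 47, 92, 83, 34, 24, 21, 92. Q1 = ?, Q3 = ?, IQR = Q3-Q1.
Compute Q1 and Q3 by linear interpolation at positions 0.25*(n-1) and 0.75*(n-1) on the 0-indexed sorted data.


Sorted: 4, 15, 21, 24, 25, 34, 34, 39, 47, 61, 72, 83, 92, 92
Q1 (25th %ile) = 24.2500
Q3 (75th %ile) = 69.2500
IQR = 69.2500 - 24.2500 = 45.0000

IQR = 45.0000


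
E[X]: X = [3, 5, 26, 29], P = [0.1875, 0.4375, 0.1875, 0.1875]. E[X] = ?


E[X] = 3*0.1875 + 5*0.4375 + 26*0.1875 + 29*0.1875
= 0.5625 + 2.1875 + 4.8750 + 5.4375
= 13.0625

E[X] = 13.0625


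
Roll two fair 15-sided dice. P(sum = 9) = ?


Total outcomes = 15×15 = 225
Favorable (sum = 9): 8
P = 8/225 = 0.0356

P = 0.0356


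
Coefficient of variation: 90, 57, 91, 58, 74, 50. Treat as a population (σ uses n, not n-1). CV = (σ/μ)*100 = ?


Mean = 70.0000
SD = 16.1761
CV = (16.1761/70.0000)*100 = 23.1087%

CV = 23.1087%


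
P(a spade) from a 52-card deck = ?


13 spades in 52 cards
P = 13/52 = 0.2500

P = 0.2500


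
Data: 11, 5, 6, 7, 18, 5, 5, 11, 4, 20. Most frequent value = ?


Frequencies: 4:1, 5:3, 6:1, 7:1, 11:2, 18:1, 20:1
Max frequency = 3
Mode = 5

Mode = 5


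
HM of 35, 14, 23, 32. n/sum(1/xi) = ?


Sum of reciprocals = 1/35 + 1/14 + 1/23 + 1/32 = 0.174728
HM = 4/0.174728 = 22.8927

HM = 22.8927


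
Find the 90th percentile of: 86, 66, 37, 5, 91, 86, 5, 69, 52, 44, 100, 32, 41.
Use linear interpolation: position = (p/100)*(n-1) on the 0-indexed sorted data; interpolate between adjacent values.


Sorted: 5, 5, 32, 37, 41, 44, 52, 66, 69, 86, 86, 91, 100
n = 13
Index = 90/100 * 12 = 10.8000
Lower = data[10] = 86, Upper = data[11] = 91
P90 = 86 + 0.8000*(5) = 90.0000

P90 = 90.0000


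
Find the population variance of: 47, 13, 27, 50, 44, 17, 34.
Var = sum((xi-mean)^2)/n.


Mean = 33.1429
Squared deviations: 192.0204, 405.7347, 37.7347, 284.1633, 117.8776, 260.5918, 0.7347
Sum = 1298.8571
Variance = 1298.8571/7 = 185.5510

Variance = 185.5510


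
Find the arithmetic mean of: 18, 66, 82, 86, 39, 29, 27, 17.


Sum = 18 + 66 + 82 + 86 + 39 + 29 + 27 + 17 = 364
n = 8
Mean = 364/8 = 45.5000

Mean = 45.5000


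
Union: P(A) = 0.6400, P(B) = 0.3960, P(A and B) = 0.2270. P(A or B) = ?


P(A∪B) = 0.6400 + 0.3960 - 0.2270
= 1.0360 - 0.2270
= 0.8090

P(A∪B) = 0.8090


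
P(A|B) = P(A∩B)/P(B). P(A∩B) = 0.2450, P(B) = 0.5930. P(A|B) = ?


P(A|B) = 0.2450/0.5930 = 0.4132

P(A|B) = 0.4132


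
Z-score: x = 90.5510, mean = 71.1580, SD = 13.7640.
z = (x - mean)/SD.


z = (90.5510 - 71.1580)/13.7640
= 19.3930/13.7640
= 1.4090

z = 1.4090


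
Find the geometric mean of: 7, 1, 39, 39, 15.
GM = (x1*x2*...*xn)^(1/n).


Product = 7 × 1 × 39 × 39 × 15 = 159705
GM = 159705^(1/5) = 10.9816

GM = 10.9816


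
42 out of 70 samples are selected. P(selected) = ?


P = 42/70 = 0.6000

P = 0.6000


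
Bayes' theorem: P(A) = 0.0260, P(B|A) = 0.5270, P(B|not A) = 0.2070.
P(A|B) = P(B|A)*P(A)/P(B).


P(B) = P(B|A)*P(A) + P(B|A')*P(A')
= 0.5270*0.0260 + 0.2070*0.9740
= 0.013702 + 0.201618 = 0.215320
P(A|B) = 0.013702/0.215320 = 0.0636

P(A|B) = 0.0636


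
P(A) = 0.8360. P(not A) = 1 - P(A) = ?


P(not A) = 1 - 0.8360 = 0.1640

P(not A) = 0.1640


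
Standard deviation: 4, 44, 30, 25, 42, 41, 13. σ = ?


Mean = 28.4286
Variance = 204.8163
SD = sqrt(204.8163) = 14.3114

SD = 14.3114


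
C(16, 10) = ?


C(16,10) = 16!/(10! × 6!)
= 20922789888000/(3628800 × 720)
= 8008

C(16,10) = 8008


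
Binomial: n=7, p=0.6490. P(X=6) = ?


C(7,6) = 7
p^6 = 0.074725
(1-p)^1 = 0.351000
P = 7 * 0.074725 * 0.351000 = 0.1836

P(X=6) = 0.1836


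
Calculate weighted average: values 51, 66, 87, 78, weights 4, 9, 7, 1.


Numerator = 51*4 + 66*9 + 87*7 + 78*1 = 1485
Denominator = 4 + 9 + 7 + 1 = 21
WM = 1485/21 = 70.7143

WM = 70.7143


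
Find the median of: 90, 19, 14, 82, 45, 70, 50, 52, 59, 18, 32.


Sorted: 14, 18, 19, 32, 45, 50, 52, 59, 70, 82, 90
n = 11 (odd)
Middle value = 50

Median = 50


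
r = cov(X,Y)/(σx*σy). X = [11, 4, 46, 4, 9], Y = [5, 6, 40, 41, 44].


Mean X = 14.8000, Mean Y = 27.2000
SD X = 15.841717, SD Y = 17.769637
Cov = 93.240000
r = 93.240000/(15.841717*17.769637) = 0.3312

r = 0.3312


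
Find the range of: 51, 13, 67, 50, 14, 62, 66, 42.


Max = 67, Min = 13
Range = 67 - 13 = 54

Range = 54


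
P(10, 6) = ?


P(10,6) = 10!/4!
= 3628800/24
= 151200

P(10,6) = 151200


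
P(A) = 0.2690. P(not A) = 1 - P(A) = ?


P(not A) = 1 - 0.2690 = 0.7310

P(not A) = 0.7310


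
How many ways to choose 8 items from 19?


C(19,8) = 19!/(8! × 11!)
= 121645100408832000/(40320 × 39916800)
= 75582

C(19,8) = 75582


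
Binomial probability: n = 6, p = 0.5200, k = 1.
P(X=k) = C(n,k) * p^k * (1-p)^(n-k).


C(6,1) = 6
p^1 = 0.520000
(1-p)^5 = 0.025480
P = 6 * 0.520000 * 0.025480 = 0.0795

P(X=1) = 0.0795


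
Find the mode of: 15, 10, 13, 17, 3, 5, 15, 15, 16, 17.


Frequencies: 3:1, 5:1, 10:1, 13:1, 15:3, 16:1, 17:2
Max frequency = 3
Mode = 15

Mode = 15


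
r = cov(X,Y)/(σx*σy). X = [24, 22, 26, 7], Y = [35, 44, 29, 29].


Mean X = 19.7500, Mean Y = 34.2500
SD X = 7.495832, SD Y = 6.139015
Cov = 14.812500
r = 14.812500/(7.495832*6.139015) = 0.3219

r = 0.3219


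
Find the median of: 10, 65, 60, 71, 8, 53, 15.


Sorted: 8, 10, 15, 53, 60, 65, 71
n = 7 (odd)
Middle value = 53

Median = 53


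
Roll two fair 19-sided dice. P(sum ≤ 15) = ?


Total outcomes = 19×19 = 361
Favorable (sum ≤ 15): 105
P = 105/361 = 0.2909

P = 0.2909


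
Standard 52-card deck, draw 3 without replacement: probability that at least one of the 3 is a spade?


P(at least one) = 1 - P(none)
P(none) = (39/52) × (38/51) × (37/50) = 0.413529
P(at least one) = 1 - 0.413529 = 0.5865

P = 0.5865


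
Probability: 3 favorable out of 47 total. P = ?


P = 3/47 = 0.0638

P = 0.0638


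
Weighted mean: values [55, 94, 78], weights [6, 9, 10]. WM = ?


Numerator = 55*6 + 94*9 + 78*10 = 1956
Denominator = 6 + 9 + 10 = 25
WM = 1956/25 = 78.2400

WM = 78.2400


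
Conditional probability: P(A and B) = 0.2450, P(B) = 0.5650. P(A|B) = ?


P(A|B) = 0.2450/0.5650 = 0.4336

P(A|B) = 0.4336


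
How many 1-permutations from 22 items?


P(22,1) = 22!/21!
= 1124000727777607680000/51090942171709440000
= 22

P(22,1) = 22


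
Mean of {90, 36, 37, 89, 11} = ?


Sum = 90 + 36 + 37 + 89 + 11 = 263
n = 5
Mean = 263/5 = 52.6000

Mean = 52.6000


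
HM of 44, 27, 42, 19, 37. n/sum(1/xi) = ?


Sum of reciprocals = 1/44 + 1/27 + 1/42 + 1/19 + 1/37 = 0.163232
HM = 5/0.163232 = 30.6312

HM = 30.6312


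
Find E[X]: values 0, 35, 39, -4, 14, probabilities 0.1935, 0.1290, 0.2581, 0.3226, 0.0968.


E[X] = 0*0.1935 + 35*0.1290 + 39*0.2581 - 4*0.3226 + 14*0.0968
= 0 + 4.5150 + 10.0659 - 1.2904 + 1.3552
= 14.6457

E[X] = 14.6457


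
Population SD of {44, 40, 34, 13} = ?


Mean = 32.7500
Variance = 142.6875
SD = sqrt(142.6875) = 11.9452

SD = 11.9452


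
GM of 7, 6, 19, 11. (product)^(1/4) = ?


Product = 7 × 6 × 19 × 11 = 8778
GM = 8778^(1/4) = 9.6794

GM = 9.6794


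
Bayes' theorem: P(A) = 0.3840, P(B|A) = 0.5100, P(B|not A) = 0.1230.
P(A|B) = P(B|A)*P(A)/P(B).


P(B) = P(B|A)*P(A) + P(B|A')*P(A')
= 0.5100*0.3840 + 0.1230*0.6160
= 0.195840 + 0.075768 = 0.271608
P(A|B) = 0.195840/0.271608 = 0.7210

P(A|B) = 0.7210


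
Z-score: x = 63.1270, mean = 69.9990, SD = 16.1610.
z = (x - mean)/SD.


z = (63.1270 - 69.9990)/16.1610
= -6.8720/16.1610
= -0.4252

z = -0.4252


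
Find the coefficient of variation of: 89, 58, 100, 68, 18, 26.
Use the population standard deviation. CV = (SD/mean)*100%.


Mean = 59.8333
SD = 30.0800
CV = (30.0800/59.8333)*100 = 50.2730%

CV = 50.2730%


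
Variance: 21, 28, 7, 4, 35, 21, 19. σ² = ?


Mean = 19.2857
Squared deviations: 2.9388, 75.9388, 150.9388, 233.6531, 246.9388, 2.9388, 0.0816
Sum = 713.4286
Variance = 713.4286/7 = 101.9184

Variance = 101.9184


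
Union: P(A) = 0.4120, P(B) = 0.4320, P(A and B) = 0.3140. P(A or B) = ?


P(A∪B) = 0.4120 + 0.4320 - 0.3140
= 0.8440 - 0.3140
= 0.5300

P(A∪B) = 0.5300


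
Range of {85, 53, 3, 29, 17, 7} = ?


Max = 85, Min = 3
Range = 85 - 3 = 82

Range = 82


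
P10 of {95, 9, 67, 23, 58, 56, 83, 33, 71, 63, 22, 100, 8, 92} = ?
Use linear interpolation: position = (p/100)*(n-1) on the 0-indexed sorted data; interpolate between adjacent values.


Sorted: 8, 9, 22, 23, 33, 56, 58, 63, 67, 71, 83, 92, 95, 100
n = 14
Index = 10/100 * 13 = 1.3000
Lower = data[1] = 9, Upper = data[2] = 22
P10 = 9 + 0.3000*(13) = 12.9000

P10 = 12.9000


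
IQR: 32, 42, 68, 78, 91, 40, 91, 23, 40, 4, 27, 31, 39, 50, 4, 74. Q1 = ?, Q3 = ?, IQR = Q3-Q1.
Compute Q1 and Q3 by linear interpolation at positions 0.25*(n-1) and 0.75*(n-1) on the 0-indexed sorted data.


Sorted: 4, 4, 23, 27, 31, 32, 39, 40, 40, 42, 50, 68, 74, 78, 91, 91
Q1 (25th %ile) = 30.0000
Q3 (75th %ile) = 69.5000
IQR = 69.5000 - 30.0000 = 39.5000

IQR = 39.5000


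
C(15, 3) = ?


C(15,3) = 15!/(3! × 12!)
= 1307674368000/(6 × 479001600)
= 455

C(15,3) = 455


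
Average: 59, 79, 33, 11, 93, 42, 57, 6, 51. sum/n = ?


Sum = 59 + 79 + 33 + 11 + 93 + 42 + 57 + 6 + 51 = 431
n = 9
Mean = 431/9 = 47.8889

Mean = 47.8889


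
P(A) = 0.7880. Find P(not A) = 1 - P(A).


P(not A) = 1 - 0.7880 = 0.2120

P(not A) = 0.2120


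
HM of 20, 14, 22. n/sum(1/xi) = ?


Sum of reciprocals = 1/20 + 1/14 + 1/22 = 0.166883
HM = 3/0.166883 = 17.9767

HM = 17.9767


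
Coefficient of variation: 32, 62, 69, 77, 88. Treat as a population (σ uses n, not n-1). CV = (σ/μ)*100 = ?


Mean = 65.6000
SD = 18.8955
CV = (18.8955/65.6000)*100 = 28.8041%

CV = 28.8041%


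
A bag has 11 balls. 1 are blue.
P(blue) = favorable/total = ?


P = 1/11 = 0.0909

P = 0.0909


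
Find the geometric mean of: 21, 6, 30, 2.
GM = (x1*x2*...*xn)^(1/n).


Product = 21 × 6 × 30 × 2 = 7560
GM = 7560^(1/4) = 9.3246

GM = 9.3246


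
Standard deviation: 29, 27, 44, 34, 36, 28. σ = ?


Mean = 33.0000
Variance = 34.6667
SD = sqrt(34.6667) = 5.8878

SD = 5.8878


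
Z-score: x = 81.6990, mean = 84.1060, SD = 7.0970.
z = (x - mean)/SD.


z = (81.6990 - 84.1060)/7.0970
= -2.4070/7.0970
= -0.3392

z = -0.3392


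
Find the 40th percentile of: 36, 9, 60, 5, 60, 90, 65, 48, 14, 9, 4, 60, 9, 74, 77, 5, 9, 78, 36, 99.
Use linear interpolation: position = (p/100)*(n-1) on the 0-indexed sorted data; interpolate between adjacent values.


Sorted: 4, 5, 5, 9, 9, 9, 9, 14, 36, 36, 48, 60, 60, 60, 65, 74, 77, 78, 90, 99
n = 20
Index = 40/100 * 19 = 7.6000
Lower = data[7] = 14, Upper = data[8] = 36
P40 = 14 + 0.6000*(22) = 27.2000

P40 = 27.2000


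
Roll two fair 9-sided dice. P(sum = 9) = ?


Total outcomes = 9×9 = 81
Favorable (sum = 9): 8
P = 8/81 = 0.0988

P = 0.0988


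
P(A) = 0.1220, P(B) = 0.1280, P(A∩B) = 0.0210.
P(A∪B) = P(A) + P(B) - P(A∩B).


P(A∪B) = 0.1220 + 0.1280 - 0.0210
= 0.2500 - 0.0210
= 0.2290

P(A∪B) = 0.2290


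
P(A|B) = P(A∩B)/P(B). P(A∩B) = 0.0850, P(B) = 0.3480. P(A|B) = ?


P(A|B) = 0.0850/0.3480 = 0.2443

P(A|B) = 0.2443


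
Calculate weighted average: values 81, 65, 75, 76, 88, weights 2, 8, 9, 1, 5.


Numerator = 81*2 + 65*8 + 75*9 + 76*1 + 88*5 = 1873
Denominator = 2 + 8 + 9 + 1 + 5 = 25
WM = 1873/25 = 74.9200

WM = 74.9200


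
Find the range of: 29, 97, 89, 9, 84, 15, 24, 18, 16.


Max = 97, Min = 9
Range = 97 - 9 = 88

Range = 88


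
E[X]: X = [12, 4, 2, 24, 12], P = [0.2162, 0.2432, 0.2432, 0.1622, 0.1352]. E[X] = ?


E[X] = 12*0.2162 + 4*0.2432 + 2*0.2432 + 24*0.1622 + 12*0.1352
= 2.5944 + 0.9728 + 0.4864 + 3.8928 + 1.6224
= 9.5688

E[X] = 9.5688


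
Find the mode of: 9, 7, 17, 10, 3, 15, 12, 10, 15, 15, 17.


Frequencies: 3:1, 7:1, 9:1, 10:2, 12:1, 15:3, 17:2
Max frequency = 3
Mode = 15

Mode = 15


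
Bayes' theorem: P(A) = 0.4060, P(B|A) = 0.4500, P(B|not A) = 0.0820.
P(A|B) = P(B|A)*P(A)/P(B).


P(B) = P(B|A)*P(A) + P(B|A')*P(A')
= 0.4500*0.4060 + 0.0820*0.5940
= 0.182700 + 0.048708 = 0.231408
P(A|B) = 0.182700/0.231408 = 0.7895

P(A|B) = 0.7895


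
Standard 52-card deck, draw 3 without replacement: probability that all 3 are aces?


P(all aces) = (4/52) × (3/51) × (2/50)
= 0.0002

P = 0.0002


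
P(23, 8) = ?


P(23,8) = 23!/15!
= 25852016738884976640000/1307674368000
= 19769460480

P(23,8) = 19769460480


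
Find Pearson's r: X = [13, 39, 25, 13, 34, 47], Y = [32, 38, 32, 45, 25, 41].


Mean X = 28.5000, Mean Y = 35.5000
SD X = 12.750817, SD Y = 6.601767
Cov = -1.750000
r = -1.750000/(12.750817*6.601767) = -0.0208

r = -0.0208


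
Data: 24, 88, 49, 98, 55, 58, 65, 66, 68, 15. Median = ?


Sorted: 15, 24, 49, 55, 58, 65, 66, 68, 88, 98
n = 10 (even)
Middle values: 58 and 65
Median = (58+65)/2 = 61.5000

Median = 61.5000


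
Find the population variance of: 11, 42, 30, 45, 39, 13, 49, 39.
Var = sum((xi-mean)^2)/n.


Mean = 33.5000
Squared deviations: 506.2500, 72.2500, 12.2500, 132.2500, 30.2500, 420.2500, 240.2500, 30.2500
Sum = 1444.0000
Variance = 1444.0000/8 = 180.5000

Variance = 180.5000


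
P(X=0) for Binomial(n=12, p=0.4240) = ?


C(12,0) = 1
p^0 = 1.000000
(1-p)^12 = 0.001334
P = 1 * 1.000000 * 0.001334 = 0.0013

P(X=0) = 0.0013


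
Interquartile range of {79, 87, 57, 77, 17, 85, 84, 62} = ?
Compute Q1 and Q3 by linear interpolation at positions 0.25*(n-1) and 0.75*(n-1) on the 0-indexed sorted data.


Sorted: 17, 57, 62, 77, 79, 84, 85, 87
Q1 (25th %ile) = 60.7500
Q3 (75th %ile) = 84.2500
IQR = 84.2500 - 60.7500 = 23.5000

IQR = 23.5000


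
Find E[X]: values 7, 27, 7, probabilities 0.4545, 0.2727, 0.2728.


E[X] = 7*0.4545 + 27*0.2727 + 7*0.2728
= 3.1815 + 7.3629 + 1.9096
= 12.4540

E[X] = 12.4540


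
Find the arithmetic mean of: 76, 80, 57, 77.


Sum = 76 + 80 + 57 + 77 = 290
n = 4
Mean = 290/4 = 72.5000

Mean = 72.5000


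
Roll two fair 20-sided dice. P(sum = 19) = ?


Total outcomes = 20×20 = 400
Favorable (sum = 19): 18
P = 18/400 = 0.0450

P = 0.0450


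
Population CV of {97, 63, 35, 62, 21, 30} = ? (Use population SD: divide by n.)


Mean = 51.3333
SD = 25.7466
CV = (25.7466/51.3333)*100 = 50.1558%

CV = 50.1558%


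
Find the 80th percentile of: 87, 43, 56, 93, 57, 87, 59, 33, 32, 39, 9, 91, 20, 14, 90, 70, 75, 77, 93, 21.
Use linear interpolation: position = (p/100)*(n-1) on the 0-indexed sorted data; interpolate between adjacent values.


Sorted: 9, 14, 20, 21, 32, 33, 39, 43, 56, 57, 59, 70, 75, 77, 87, 87, 90, 91, 93, 93
n = 20
Index = 80/100 * 19 = 15.2000
Lower = data[15] = 87, Upper = data[16] = 90
P80 = 87 + 0.2000*(3) = 87.6000

P80 = 87.6000


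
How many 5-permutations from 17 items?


P(17,5) = 17!/12!
= 355687428096000/479001600
= 742560

P(17,5) = 742560


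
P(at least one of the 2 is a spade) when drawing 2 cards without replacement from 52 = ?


P(at least one) = 1 - P(none)
P(none) = (39/52) × (38/51) = 0.558824
P(at least one) = 1 - 0.558824 = 0.4412

P = 0.4412


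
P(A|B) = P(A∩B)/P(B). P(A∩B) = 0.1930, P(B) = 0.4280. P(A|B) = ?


P(A|B) = 0.1930/0.4280 = 0.4509

P(A|B) = 0.4509


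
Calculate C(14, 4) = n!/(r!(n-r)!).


C(14,4) = 14!/(4! × 10!)
= 87178291200/(24 × 3628800)
= 1001

C(14,4) = 1001


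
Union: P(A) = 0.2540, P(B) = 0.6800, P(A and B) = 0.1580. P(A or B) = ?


P(A∪B) = 0.2540 + 0.6800 - 0.1580
= 0.9340 - 0.1580
= 0.7760

P(A∪B) = 0.7760


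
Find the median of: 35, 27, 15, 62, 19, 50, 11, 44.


Sorted: 11, 15, 19, 27, 35, 44, 50, 62
n = 8 (even)
Middle values: 27 and 35
Median = (27+35)/2 = 31.0000

Median = 31.0000


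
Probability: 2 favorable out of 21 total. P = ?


P = 2/21 = 0.0952

P = 0.0952


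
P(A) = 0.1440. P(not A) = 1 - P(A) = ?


P(not A) = 1 - 0.1440 = 0.8560

P(not A) = 0.8560


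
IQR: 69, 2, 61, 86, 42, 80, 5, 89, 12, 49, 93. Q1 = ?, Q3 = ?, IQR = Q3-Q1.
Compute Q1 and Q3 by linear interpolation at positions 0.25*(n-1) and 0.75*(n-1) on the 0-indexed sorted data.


Sorted: 2, 5, 12, 42, 49, 61, 69, 80, 86, 89, 93
Q1 (25th %ile) = 27.0000
Q3 (75th %ile) = 83.0000
IQR = 83.0000 - 27.0000 = 56.0000

IQR = 56.0000


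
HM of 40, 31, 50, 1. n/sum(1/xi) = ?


Sum of reciprocals = 1/40 + 1/31 + 1/50 + 1/1 = 1.077258
HM = 4/1.077258 = 3.7131

HM = 3.7131


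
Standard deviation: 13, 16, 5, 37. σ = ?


Mean = 17.7500
Variance = 139.6875
SD = sqrt(139.6875) = 11.8189

SD = 11.8189


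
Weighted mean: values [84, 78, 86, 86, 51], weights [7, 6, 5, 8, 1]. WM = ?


Numerator = 84*7 + 78*6 + 86*5 + 86*8 + 51*1 = 2225
Denominator = 7 + 6 + 5 + 8 + 1 = 27
WM = 2225/27 = 82.4074

WM = 82.4074


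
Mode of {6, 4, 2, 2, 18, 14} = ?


Frequencies: 2:2, 4:1, 6:1, 14:1, 18:1
Max frequency = 2
Mode = 2

Mode = 2


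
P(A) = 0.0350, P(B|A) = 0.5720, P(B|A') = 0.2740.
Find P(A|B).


P(B) = P(B|A)*P(A) + P(B|A')*P(A')
= 0.5720*0.0350 + 0.2740*0.9650
= 0.020020 + 0.264410 = 0.284430
P(A|B) = 0.020020/0.284430 = 0.0704

P(A|B) = 0.0704


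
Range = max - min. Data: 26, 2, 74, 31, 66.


Max = 74, Min = 2
Range = 74 - 2 = 72

Range = 72


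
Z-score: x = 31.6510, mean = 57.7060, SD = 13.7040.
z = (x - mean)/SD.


z = (31.6510 - 57.7060)/13.7040
= -26.0550/13.7040
= -1.9013

z = -1.9013


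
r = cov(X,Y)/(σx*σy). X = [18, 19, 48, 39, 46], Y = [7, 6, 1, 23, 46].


Mean X = 34.0000, Mean Y = 16.6000
SD X = 13.007690, SD Y = 16.451140
Cov = 95.800000
r = 95.800000/(13.007690*16.451140) = 0.4477

r = 0.4477


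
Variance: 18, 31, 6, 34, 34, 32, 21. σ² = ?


Mean = 25.1429
Squared deviations: 51.0204, 34.3061, 366.4490, 78.4490, 78.4490, 47.0204, 17.1633
Sum = 672.8571
Variance = 672.8571/7 = 96.1224

Variance = 96.1224


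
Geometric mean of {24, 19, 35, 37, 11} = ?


Product = 24 × 19 × 35 × 37 × 11 = 6495720
GM = 6495720^(1/5) = 23.0423

GM = 23.0423


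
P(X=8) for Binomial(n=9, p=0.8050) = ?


C(9,8) = 9
p^8 = 0.176347
(1-p)^1 = 0.195000
P = 9 * 0.176347 * 0.195000 = 0.3095

P(X=8) = 0.3095


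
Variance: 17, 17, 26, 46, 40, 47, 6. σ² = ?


Mean = 28.4286
Squared deviations: 130.6122, 130.6122, 5.8980, 308.7551, 133.8980, 344.8980, 503.0408
Sum = 1557.7143
Variance = 1557.7143/7 = 222.5306

Variance = 222.5306


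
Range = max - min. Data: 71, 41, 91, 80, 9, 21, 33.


Max = 91, Min = 9
Range = 91 - 9 = 82

Range = 82


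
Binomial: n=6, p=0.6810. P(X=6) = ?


C(6,6) = 1
p^6 = 0.099743
(1-p)^0 = 1.000000
P = 1 * 0.099743 * 1.000000 = 0.0997

P(X=6) = 0.0997


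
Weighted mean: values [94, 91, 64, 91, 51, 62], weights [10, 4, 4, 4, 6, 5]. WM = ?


Numerator = 94*10 + 91*4 + 64*4 + 91*4 + 51*6 + 62*5 = 2540
Denominator = 10 + 4 + 4 + 4 + 6 + 5 = 33
WM = 2540/33 = 76.9697

WM = 76.9697


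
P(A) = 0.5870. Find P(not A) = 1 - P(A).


P(not A) = 1 - 0.5870 = 0.4130

P(not A) = 0.4130


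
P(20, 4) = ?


P(20,4) = 20!/16!
= 2432902008176640000/20922789888000
= 116280

P(20,4) = 116280


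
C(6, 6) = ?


C(6,6) = 6!/(6! × 0!)
= 720/(720 × 1)
= 1

C(6,6) = 1


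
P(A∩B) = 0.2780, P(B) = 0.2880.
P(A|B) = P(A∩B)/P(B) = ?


P(A|B) = 0.2780/0.2880 = 0.9653

P(A|B) = 0.9653


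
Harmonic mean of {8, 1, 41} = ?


Sum of reciprocals = 1/8 + 1/1 + 1/41 = 1.149390
HM = 3/1.149390 = 2.6101

HM = 2.6101


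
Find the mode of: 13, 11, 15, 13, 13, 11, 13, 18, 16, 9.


Frequencies: 9:1, 11:2, 13:4, 15:1, 16:1, 18:1
Max frequency = 4
Mode = 13

Mode = 13


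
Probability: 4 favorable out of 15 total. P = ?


P = 4/15 = 0.2667

P = 0.2667


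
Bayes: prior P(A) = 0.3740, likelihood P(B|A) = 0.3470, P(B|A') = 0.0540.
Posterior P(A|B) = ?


P(B) = P(B|A)*P(A) + P(B|A')*P(A')
= 0.3470*0.3740 + 0.0540*0.6260
= 0.129778 + 0.033804 = 0.163582
P(A|B) = 0.129778/0.163582 = 0.7934

P(A|B) = 0.7934


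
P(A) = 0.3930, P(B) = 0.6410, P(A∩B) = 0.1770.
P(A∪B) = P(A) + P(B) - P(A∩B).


P(A∪B) = 0.3930 + 0.6410 - 0.1770
= 1.0340 - 0.1770
= 0.8570

P(A∪B) = 0.8570


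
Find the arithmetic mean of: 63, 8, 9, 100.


Sum = 63 + 8 + 9 + 100 = 180
n = 4
Mean = 180/4 = 45.0000

Mean = 45.0000


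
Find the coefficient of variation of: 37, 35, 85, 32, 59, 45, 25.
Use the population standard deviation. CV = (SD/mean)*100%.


Mean = 45.4286
SD = 19.0027
CV = (19.0027/45.4286)*100 = 41.8298%

CV = 41.8298%


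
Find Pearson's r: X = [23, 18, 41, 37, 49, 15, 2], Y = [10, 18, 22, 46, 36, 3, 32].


Mean X = 26.4286, Mean Y = 23.8571
SD X = 15.323718, SD Y = 13.983956
Cov = 88.204082
r = 88.204082/(15.323718*13.983956) = 0.4116

r = 0.4116


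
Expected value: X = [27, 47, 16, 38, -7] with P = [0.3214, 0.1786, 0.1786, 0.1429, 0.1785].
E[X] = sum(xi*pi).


E[X] = 27*0.3214 + 47*0.1786 + 16*0.1786 + 38*0.1429 - 7*0.1785
= 8.6778 + 8.3942 + 2.8576 + 5.4302 - 1.2495
= 24.1103

E[X] = 24.1103


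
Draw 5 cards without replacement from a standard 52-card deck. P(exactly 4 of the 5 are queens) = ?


Hypergeometric: P(X=4) = C(4,4)·C(48,1) / C(52,5)
= 1 × 48 / 2598960
= 48/2598960 = 1.8469e-05

P = 1.8469e-05


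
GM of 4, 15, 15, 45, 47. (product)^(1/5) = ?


Product = 4 × 15 × 15 × 45 × 47 = 1903500
GM = 1903500^(1/5) = 18.0265

GM = 18.0265


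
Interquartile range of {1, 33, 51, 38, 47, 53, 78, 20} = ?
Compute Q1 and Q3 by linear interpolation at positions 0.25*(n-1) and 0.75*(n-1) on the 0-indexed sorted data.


Sorted: 1, 20, 33, 38, 47, 51, 53, 78
Q1 (25th %ile) = 29.7500
Q3 (75th %ile) = 51.5000
IQR = 51.5000 - 29.7500 = 21.7500

IQR = 21.7500


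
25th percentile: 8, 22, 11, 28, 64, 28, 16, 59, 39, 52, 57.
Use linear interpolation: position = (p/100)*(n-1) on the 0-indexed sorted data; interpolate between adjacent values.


Sorted: 8, 11, 16, 22, 28, 28, 39, 52, 57, 59, 64
n = 11
Index = 25/100 * 10 = 2.5000
Lower = data[2] = 16, Upper = data[3] = 22
P25 = 16 + 0.5000*(6) = 19.0000

P25 = 19.0000


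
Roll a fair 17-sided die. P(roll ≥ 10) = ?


Favorable outcomes (roll ≥ 10): 8
Total outcomes = 17
P = 8/17 = 0.4706

P = 0.4706


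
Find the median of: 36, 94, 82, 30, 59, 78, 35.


Sorted: 30, 35, 36, 59, 78, 82, 94
n = 7 (odd)
Middle value = 59

Median = 59


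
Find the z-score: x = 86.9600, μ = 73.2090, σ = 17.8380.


z = (86.9600 - 73.2090)/17.8380
= 13.7510/17.8380
= 0.7709

z = 0.7709


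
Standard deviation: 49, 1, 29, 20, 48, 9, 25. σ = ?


Mean = 25.8571
Variance = 281.8367
SD = sqrt(281.8367) = 16.7880

SD = 16.7880


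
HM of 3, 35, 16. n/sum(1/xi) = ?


Sum of reciprocals = 1/3 + 1/35 + 1/16 = 0.424405
HM = 3/0.424405 = 7.0687

HM = 7.0687


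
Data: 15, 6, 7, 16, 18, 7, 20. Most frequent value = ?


Frequencies: 6:1, 7:2, 15:1, 16:1, 18:1, 20:1
Max frequency = 2
Mode = 7

Mode = 7


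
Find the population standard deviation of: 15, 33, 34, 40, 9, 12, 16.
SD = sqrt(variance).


Mean = 22.7143
Variance = 134.2041
SD = sqrt(134.2041) = 11.5846

SD = 11.5846


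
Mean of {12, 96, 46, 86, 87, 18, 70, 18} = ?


Sum = 12 + 96 + 46 + 86 + 87 + 18 + 70 + 18 = 433
n = 8
Mean = 433/8 = 54.1250

Mean = 54.1250


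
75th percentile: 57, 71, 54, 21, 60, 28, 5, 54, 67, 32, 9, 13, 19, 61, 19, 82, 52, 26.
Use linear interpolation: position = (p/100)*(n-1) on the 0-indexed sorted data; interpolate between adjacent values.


Sorted: 5, 9, 13, 19, 19, 21, 26, 28, 32, 52, 54, 54, 57, 60, 61, 67, 71, 82
n = 18
Index = 75/100 * 17 = 12.7500
Lower = data[12] = 57, Upper = data[13] = 60
P75 = 57 + 0.7500*(3) = 59.2500

P75 = 59.2500
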